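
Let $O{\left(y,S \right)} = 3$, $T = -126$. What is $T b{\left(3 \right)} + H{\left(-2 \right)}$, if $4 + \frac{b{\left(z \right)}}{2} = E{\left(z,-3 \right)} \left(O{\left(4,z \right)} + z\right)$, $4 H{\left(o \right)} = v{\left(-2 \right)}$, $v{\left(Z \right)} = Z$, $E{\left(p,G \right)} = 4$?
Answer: $- \frac{10081}{2} \approx -5040.5$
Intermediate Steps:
$H{\left(o \right)} = - \frac{1}{2}$ ($H{\left(o \right)} = \frac{1}{4} \left(-2\right) = - \frac{1}{2}$)
$b{\left(z \right)} = 16 + 8 z$ ($b{\left(z \right)} = -8 + 2 \cdot 4 \left(3 + z\right) = -8 + 2 \left(12 + 4 z\right) = -8 + \left(24 + 8 z\right) = 16 + 8 z$)
$T b{\left(3 \right)} + H{\left(-2 \right)} = - 126 \left(16 + 8 \cdot 3\right) - \frac{1}{2} = - 126 \left(16 + 24\right) - \frac{1}{2} = \left(-126\right) 40 - \frac{1}{2} = -5040 - \frac{1}{2} = - \frac{10081}{2}$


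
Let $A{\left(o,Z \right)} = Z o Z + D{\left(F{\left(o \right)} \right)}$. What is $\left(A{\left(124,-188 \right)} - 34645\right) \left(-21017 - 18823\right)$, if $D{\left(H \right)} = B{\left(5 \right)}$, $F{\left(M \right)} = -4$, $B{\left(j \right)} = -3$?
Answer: $-173224638720$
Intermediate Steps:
$D{\left(H \right)} = -3$
$A{\left(o,Z \right)} = -3 + o Z^{2}$ ($A{\left(o,Z \right)} = Z o Z - 3 = o Z^{2} - 3 = -3 + o Z^{2}$)
$\left(A{\left(124,-188 \right)} - 34645\right) \left(-21017 - 18823\right) = \left(\left(-3 + 124 \left(-188\right)^{2}\right) - 34645\right) \left(-21017 - 18823\right) = \left(\left(-3 + 124 \cdot 35344\right) - 34645\right) \left(-39840\right) = \left(\left(-3 + 4382656\right) - 34645\right) \left(-39840\right) = \left(4382653 - 34645\right) \left(-39840\right) = 4348008 \left(-39840\right) = -173224638720$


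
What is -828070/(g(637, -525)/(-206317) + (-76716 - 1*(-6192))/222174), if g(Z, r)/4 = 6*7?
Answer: 210873882521917/81042363 ≈ 2.6020e+6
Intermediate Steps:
g(Z, r) = 168 (g(Z, r) = 4*(6*7) = 4*42 = 168)
-828070/(g(637, -525)/(-206317) + (-76716 - 1*(-6192))/222174) = -828070/(168/(-206317) + (-76716 - 1*(-6192))/222174) = -828070/(168*(-1/206317) + (-76716 + 6192)*(1/222174)) = -828070/(-168/206317 - 70524*1/222174) = -828070/(-168/206317 - 3918/12343) = -828070/(-810423630/2546570731) = -828070*(-2546570731/810423630) = 210873882521917/81042363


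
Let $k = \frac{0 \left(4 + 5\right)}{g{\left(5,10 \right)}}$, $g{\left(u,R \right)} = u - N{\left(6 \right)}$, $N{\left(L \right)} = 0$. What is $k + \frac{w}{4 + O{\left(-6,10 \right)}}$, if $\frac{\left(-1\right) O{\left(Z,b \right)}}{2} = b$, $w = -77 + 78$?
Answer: $- \frac{1}{16} \approx -0.0625$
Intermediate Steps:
$w = 1$
$O{\left(Z,b \right)} = - 2 b$
$g{\left(u,R \right)} = u$ ($g{\left(u,R \right)} = u - 0 = u + 0 = u$)
$k = 0$ ($k = \frac{0 \left(4 + 5\right)}{5} = 0 \cdot 9 \cdot \frac{1}{5} = 0 \cdot \frac{1}{5} = 0$)
$k + \frac{w}{4 + O{\left(-6,10 \right)}} = 0 + \frac{1}{4 - 20} \cdot 1 = 0 + \frac{1}{-16} \cdot 1 = 0 - \frac{1}{16} = - \frac{1}{16}$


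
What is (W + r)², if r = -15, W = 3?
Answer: 144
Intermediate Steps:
(W + r)² = (3 - 15)² = (-12)² = 144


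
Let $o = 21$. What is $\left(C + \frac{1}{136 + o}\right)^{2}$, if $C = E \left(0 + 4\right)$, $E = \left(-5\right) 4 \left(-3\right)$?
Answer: $\frac{1419857761}{24649} \approx 57603.0$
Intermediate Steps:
$E = 60$ ($E = \left(-20\right) \left(-3\right) = 60$)
$C = 240$ ($C = 60 \left(0 + 4\right) = 60 \cdot 4 = 240$)
$\left(C + \frac{1}{136 + o}\right)^{2} = \left(240 + \frac{1}{136 + 21}\right)^{2} = \left(240 + \frac{1}{157}\right)^{2} = \left(\frac{37681}{157}\right)^{2} = \frac{1419857761}{24649}$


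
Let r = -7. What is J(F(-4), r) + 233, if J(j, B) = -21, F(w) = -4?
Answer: 212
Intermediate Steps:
J(F(-4), r) + 233 = -21 + 233 = 212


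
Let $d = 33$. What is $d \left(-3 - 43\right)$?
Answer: $-1518$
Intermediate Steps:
$d \left(-3 - 43\right) = 33 \left(-3 - 43\right) = 33 \left(-46\right) = -1518$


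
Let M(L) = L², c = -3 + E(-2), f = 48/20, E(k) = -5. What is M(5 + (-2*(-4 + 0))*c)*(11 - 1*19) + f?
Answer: -139228/5 ≈ -27846.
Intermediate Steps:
f = 12/5 (f = 48*(1/20) = 12/5 ≈ 2.4000)
c = -8 (c = -3 - 5 = -8)
M(5 + (-2*(-4 + 0))*c)*(11 - 1*19) + f = (5 - 2*(-4 + 0)*(-8))²*(11 - 1*19) + 12/5 = (5 - 2*(-4)*(-8))²*(11 - 19) + 12/5 = (5 + 8*(-8))²*(-8) + 12/5 = (5 - 64)²*(-8) + 12/5 = (-59)²*(-8) + 12/5 = 3481*(-8) + 12/5 = -27848 + 12/5 = -139228/5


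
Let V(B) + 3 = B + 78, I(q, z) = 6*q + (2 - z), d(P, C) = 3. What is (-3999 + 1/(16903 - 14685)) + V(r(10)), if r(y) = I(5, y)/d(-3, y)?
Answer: -26061497/6654 ≈ -3916.7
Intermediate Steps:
I(q, z) = 2 - z + 6*q
r(y) = 32/3 - y/3 (r(y) = (2 - y + 6*5)/3 = (2 - y + 30)*(⅓) = (32 - y)*(⅓) = 32/3 - y/3)
V(B) = 75 + B (V(B) = -3 + (B + 78) = -3 + (78 + B) = 75 + B)
(-3999 + 1/(16903 - 14685)) + V(r(10)) = (-3999 + 1/(16903 - 14685)) + (75 + (32/3 - ⅓*10)) = (-3999 + 1/2218) + (75 + (32/3 - 10/3)) = (-3999 + 1/2218) + (75 + 22/3) = -8869781/2218 + 247/3 = -26061497/6654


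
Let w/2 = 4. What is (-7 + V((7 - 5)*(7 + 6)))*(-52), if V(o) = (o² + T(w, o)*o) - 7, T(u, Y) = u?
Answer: -45240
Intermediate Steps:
w = 8 (w = 2*4 = 8)
V(o) = -7 + o² + 8*o (V(o) = (o² + 8*o) - 7 = -7 + o² + 8*o)
(-7 + V((7 - 5)*(7 + 6)))*(-52) = (-7 + (-7 + ((7 - 5)*(7 + 6))² + 8*((7 - 5)*(7 + 6))))*(-52) = (-7 + (-7 + (2*13)² + 8*(2*13)))*(-52) = (-7 + (-7 + 26² + 8*26))*(-52) = (-7 + (-7 + 676 + 208))*(-52) = (-7 + 877)*(-52) = 870*(-52) = -45240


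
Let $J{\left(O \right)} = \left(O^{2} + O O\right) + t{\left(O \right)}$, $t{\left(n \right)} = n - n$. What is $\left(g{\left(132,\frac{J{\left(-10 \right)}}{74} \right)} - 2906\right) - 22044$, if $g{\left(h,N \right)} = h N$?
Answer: $- \frac{909950}{37} \approx -24593.0$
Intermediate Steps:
$t{\left(n \right)} = 0$
$J{\left(O \right)} = 2 O^{2}$ ($J{\left(O \right)} = \left(O^{2} + O O\right) + 0 = \left(O^{2} + O^{2}\right) + 0 = 2 O^{2} + 0 = 2 O^{2}$)
$g{\left(h,N \right)} = N h$
$\left(g{\left(132,\frac{J{\left(-10 \right)}}{74} \right)} - 2906\right) - 22044 = \left(\frac{2 \left(-10\right)^{2}}{74} \cdot 132 - 2906\right) - 22044 = \left(2 \cdot 100 \cdot \frac{1}{74} \cdot 132 - 2906\right) - 22044 = \left(200 \cdot \frac{1}{74} \cdot 132 - 2906\right) - 22044 = \left(\frac{100}{37} \cdot 132 - 2906\right) - 22044 = \left(\frac{13200}{37} - 2906\right) - 22044 = - \frac{94322}{37} - 22044 = - \frac{909950}{37}$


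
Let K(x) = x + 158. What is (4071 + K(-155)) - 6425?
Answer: -2351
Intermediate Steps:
K(x) = 158 + x
(4071 + K(-155)) - 6425 = (4071 + (158 - 155)) - 6425 = (4071 + 3) - 6425 = 4074 - 6425 = -2351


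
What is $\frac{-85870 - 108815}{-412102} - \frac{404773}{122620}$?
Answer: $- \frac{71467744073}{25265973620} \approx -2.8286$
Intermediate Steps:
$\frac{-85870 - 108815}{-412102} - \frac{404773}{122620} = \left(-85870 - 108815\right) \left(- \frac{1}{412102}\right) - \frac{404773}{122620} = \left(-194685\right) \left(- \frac{1}{412102}\right) - \frac{404773}{122620} = \frac{194685}{412102} - \frac{404773}{122620} = - \frac{71467744073}{25265973620}$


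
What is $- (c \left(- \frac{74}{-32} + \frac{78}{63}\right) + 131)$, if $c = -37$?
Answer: $\frac{125}{336} \approx 0.37202$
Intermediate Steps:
$- (c \left(- \frac{74}{-32} + \frac{78}{63}\right) + 131) = - (- 37 \left(- \frac{74}{-32} + \frac{78}{63}\right) + 131) = - (- 37 \left(\left(-74\right) \left(- \frac{1}{32}\right) + 78 \cdot \frac{1}{63}\right) + 131) = - (- 37 \left(\frac{37}{16} + \frac{26}{21}\right) + 131) = - (\left(-37\right) \frac{1193}{336} + 131) = - (- \frac{44141}{336} + 131) = \left(-1\right) \left(- \frac{125}{336}\right) = \frac{125}{336}$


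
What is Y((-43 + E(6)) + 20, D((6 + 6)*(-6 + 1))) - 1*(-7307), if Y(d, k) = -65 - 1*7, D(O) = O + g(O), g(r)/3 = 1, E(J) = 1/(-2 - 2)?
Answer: 7235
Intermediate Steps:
E(J) = -¼ (E(J) = 1/(-4) = -¼)
g(r) = 3 (g(r) = 3*1 = 3)
D(O) = 3 + O (D(O) = O + 3 = 3 + O)
Y(d, k) = -72 (Y(d, k) = -65 - 7 = -72)
Y((-43 + E(6)) + 20, D((6 + 6)*(-6 + 1))) - 1*(-7307) = -72 - 1*(-7307) = -72 + 7307 = 7235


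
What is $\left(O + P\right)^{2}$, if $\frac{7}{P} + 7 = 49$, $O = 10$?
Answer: $\frac{3721}{36} \approx 103.36$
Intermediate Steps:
$P = \frac{1}{6}$ ($P = \frac{7}{-7 + 49} = \frac{7}{42} = 7 \cdot \frac{1}{42} = \frac{1}{6} \approx 0.16667$)
$\left(O + P\right)^{2} = \left(10 + \frac{1}{6}\right)^{2} = \left(\frac{61}{6}\right)^{2} = \frac{3721}{36}$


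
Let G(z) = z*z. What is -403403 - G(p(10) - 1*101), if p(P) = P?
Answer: -411684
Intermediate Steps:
G(z) = z**2
-403403 - G(p(10) - 1*101) = -403403 - (10 - 1*101)**2 = -403403 - (10 - 101)**2 = -403403 - 1*(-91)**2 = -403403 - 1*8281 = -403403 - 8281 = -411684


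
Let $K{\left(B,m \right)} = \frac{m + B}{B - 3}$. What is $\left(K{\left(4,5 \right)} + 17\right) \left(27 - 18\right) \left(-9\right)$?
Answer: $-2106$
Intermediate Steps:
$K{\left(B,m \right)} = \frac{B + m}{-3 + B}$
$\left(K{\left(4,5 \right)} + 17\right) \left(27 - 18\right) \left(-9\right) = \left(\frac{4 + 5}{-3 + 4} + 17\right) \left(27 - 18\right) \left(-9\right) = \left(1^{-1} \cdot 9 + 17\right) 9 \left(-9\right) = \left(1 \cdot 9 + 17\right) 9 \left(-9\right) = \left(9 + 17\right) 9 \left(-9\right) = 26 \cdot 9 \left(-9\right) = 234 \left(-9\right) = -2106$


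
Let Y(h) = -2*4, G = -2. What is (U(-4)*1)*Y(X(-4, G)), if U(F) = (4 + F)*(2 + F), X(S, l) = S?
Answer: 0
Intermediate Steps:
U(F) = (2 + F)*(4 + F)
Y(h) = -8
(U(-4)*1)*Y(X(-4, G)) = ((8 + (-4)² + 6*(-4))*1)*(-8) = ((8 + 16 - 24)*1)*(-8) = (0*1)*(-8) = 0*(-8) = 0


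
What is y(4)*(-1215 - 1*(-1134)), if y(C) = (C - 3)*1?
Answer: -81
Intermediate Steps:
y(C) = -3 + C (y(C) = (-3 + C)*1 = -3 + C)
y(4)*(-1215 - 1*(-1134)) = (-3 + 4)*(-1215 - 1*(-1134)) = 1*(-1215 + 1134) = 1*(-81) = -81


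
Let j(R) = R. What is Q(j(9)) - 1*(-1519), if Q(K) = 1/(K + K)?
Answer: 27343/18 ≈ 1519.1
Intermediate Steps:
Q(K) = 1/(2*K)
Q(j(9)) - 1*(-1519) = (½)/9 - 1*(-1519) = (½)*(⅑) + 1519 = 1/18 + 1519 = 27343/18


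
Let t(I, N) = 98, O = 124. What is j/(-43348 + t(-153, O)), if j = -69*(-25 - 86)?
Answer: -7659/43250 ≈ -0.17709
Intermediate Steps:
j = 7659 (j = -69*(-111) = 7659)
j/(-43348 + t(-153, O)) = 7659/(-43348 + 98) = 7659/(-43250) = 7659*(-1/43250) = -7659/43250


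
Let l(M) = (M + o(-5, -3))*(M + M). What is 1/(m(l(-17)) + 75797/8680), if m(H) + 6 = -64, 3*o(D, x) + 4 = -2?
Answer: -8680/531803 ≈ -0.016322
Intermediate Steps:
o(D, x) = -2 (o(D, x) = -4/3 + (⅓)*(-2) = -4/3 - ⅔ = -2)
l(M) = 2*M*(-2 + M) (l(M) = (M - 2)*(M + M) = (-2 + M)*(2*M) = 2*M*(-2 + M))
m(H) = -70 (m(H) = -6 - 64 = -70)
1/(m(l(-17)) + 75797/8680) = 1/(-70 + 75797/8680) = 1/(-531803/8680) = -8680/531803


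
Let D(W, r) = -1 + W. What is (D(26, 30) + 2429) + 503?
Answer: 2957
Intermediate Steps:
(D(26, 30) + 2429) + 503 = ((-1 + 26) + 2429) + 503 = (25 + 2429) + 503 = 2454 + 503 = 2957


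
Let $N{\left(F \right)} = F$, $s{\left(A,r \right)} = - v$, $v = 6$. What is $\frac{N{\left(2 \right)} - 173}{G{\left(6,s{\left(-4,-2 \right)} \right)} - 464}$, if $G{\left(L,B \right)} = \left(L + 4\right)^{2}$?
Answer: $\frac{171}{364} \approx 0.46978$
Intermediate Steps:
$s{\left(A,r \right)} = -6$ ($s{\left(A,r \right)} = \left(-1\right) 6 = -6$)
$G{\left(L,B \right)} = \left(4 + L\right)^{2}$
$\frac{N{\left(2 \right)} - 173}{G{\left(6,s{\left(-4,-2 \right)} \right)} - 464} = \frac{2 - 173}{\left(4 + 6\right)^{2} - 464} = - \frac{171}{10^{2} - 464} = - \frac{171}{100 - 464} = - \frac{171}{-364} = \left(-171\right) \left(- \frac{1}{364}\right) = \frac{171}{364}$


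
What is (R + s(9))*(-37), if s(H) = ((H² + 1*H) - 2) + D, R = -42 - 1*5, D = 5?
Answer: -1702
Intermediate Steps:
R = -47 (R = -42 - 5 = -47)
s(H) = 3 + H + H² (s(H) = ((H² + 1*H) - 2) + 5 = ((H² + H) - 2) + 5 = ((H + H²) - 2) + 5 = (-2 + H + H²) + 5 = 3 + H + H²)
(R + s(9))*(-37) = (-47 + (3 + 9 + 9²))*(-37) = (-47 + (3 + 9 + 81))*(-37) = (-47 + 93)*(-37) = 46*(-37) = -1702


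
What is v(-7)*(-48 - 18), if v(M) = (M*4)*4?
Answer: 7392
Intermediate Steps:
v(M) = 16*M (v(M) = (4*M)*4 = 16*M)
v(-7)*(-48 - 18) = (16*(-7))*(-48 - 18) = -112*(-66) = 7392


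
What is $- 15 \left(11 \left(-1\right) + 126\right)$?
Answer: $-1725$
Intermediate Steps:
$- 15 \left(11 \left(-1\right) + 126\right) = - 15 \left(-11 + 126\right) = \left(-15\right) 115 = -1725$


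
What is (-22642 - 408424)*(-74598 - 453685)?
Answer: 227724839678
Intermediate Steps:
(-22642 - 408424)*(-74598 - 453685) = -431066*(-528283) = 227724839678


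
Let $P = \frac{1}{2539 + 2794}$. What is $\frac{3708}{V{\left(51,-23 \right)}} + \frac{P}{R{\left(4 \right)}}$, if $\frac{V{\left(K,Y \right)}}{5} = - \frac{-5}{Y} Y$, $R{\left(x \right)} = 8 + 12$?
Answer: $\frac{79099061}{533300} \approx 148.32$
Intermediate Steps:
$R{\left(x \right)} = 20$
$V{\left(K,Y \right)} = 25$ ($V{\left(K,Y \right)} = 5 - \frac{-5}{Y} Y = 5 \frac{5}{Y} Y = 5 \cdot 5 = 25$)
$P = \frac{1}{5333} \approx 0.00018751$
$\frac{3708}{V{\left(51,-23 \right)}} + \frac{P}{R{\left(4 \right)}} = \frac{3708}{25} + \frac{1}{5333 \cdot 20} = 3708 \cdot \frac{1}{25} + \frac{1}{5333} \cdot \frac{1}{20} = \frac{3708}{25} + \frac{1}{106660} = \frac{79099061}{533300}$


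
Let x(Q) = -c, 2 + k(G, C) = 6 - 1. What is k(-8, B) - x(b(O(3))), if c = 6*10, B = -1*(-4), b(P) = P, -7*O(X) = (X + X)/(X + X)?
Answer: 63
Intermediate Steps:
O(X) = -⅐ (O(X) = -(X + X)/(7*(X + X)) = -2*X/(7*(2*X)) = -2*X*1/(2*X)/7 = -⅐*1 = -⅐)
B = 4
c = 60
k(G, C) = 3 (k(G, C) = -2 + (6 - 1) = -2 + 5 = 3)
x(Q) = -60 (x(Q) = -1*60 = -60)
k(-8, B) - x(b(O(3))) = 3 - 1*(-60) = 3 + 60 = 63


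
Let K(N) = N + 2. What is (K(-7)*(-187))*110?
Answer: 102850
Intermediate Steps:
K(N) = 2 + N
(K(-7)*(-187))*110 = ((2 - 7)*(-187))*110 = -5*(-187)*110 = 935*110 = 102850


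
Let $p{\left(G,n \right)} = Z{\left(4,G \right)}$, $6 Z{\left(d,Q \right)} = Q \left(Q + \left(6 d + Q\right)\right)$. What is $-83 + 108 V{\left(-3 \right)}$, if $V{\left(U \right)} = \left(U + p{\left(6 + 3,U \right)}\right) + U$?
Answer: $6073$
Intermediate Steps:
$Z{\left(d,Q \right)} = \frac{Q \left(2 Q + 6 d\right)}{6}$ ($Z{\left(d,Q \right)} = \frac{Q \left(Q + \left(6 d + Q\right)\right)}{6} = \frac{Q \left(Q + \left(Q + 6 d\right)\right)}{6} = \frac{Q \left(2 Q + 6 d\right)}{6}$)
$p{\left(G,n \right)} = \frac{G \left(12 + G\right)}{3}$ ($p{\left(G,n \right)} = \frac{G \left(G + 3 \cdot 4\right)}{3} = \frac{G \left(G + 12\right)}{3} = \frac{G \left(12 + G\right)}{3}$)
$V{\left(U \right)} = 63 + 2 U$ ($V{\left(U \right)} = \left(U + \frac{\left(6 + 3\right) \left(12 + \left(6 + 3\right)\right)}{3}\right) + U = \left(U + \frac{1}{3} \cdot 9 \left(12 + 9\right)\right) + U = \left(U + \frac{1}{3} \cdot 9 \cdot 21\right) + U = \left(U + 63\right) + U = \left(63 + U\right) + U = 63 + 2 U$)
$-83 + 108 V{\left(-3 \right)} = -83 + 108 \left(63 + 2 \left(-3\right)\right) = -83 + 108 \left(63 - 6\right) = -83 + 108 \cdot 57 = -83 + 6156 = 6073$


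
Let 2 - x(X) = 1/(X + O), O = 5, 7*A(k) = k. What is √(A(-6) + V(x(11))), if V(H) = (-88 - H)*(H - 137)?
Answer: √152363519/112 ≈ 110.21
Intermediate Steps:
A(k) = k/7
x(X) = 2 - 1/(5 + X) (x(X) = 2 - 1/(X + 5) = 2 - 1/(5 + X))
V(H) = (-137 + H)*(-88 - H) (V(H) = (-88 - H)*(-137 + H) = (-137 + H)*(-88 - H))
√(A(-6) + V(x(11))) = √((⅐)*(-6) + (12056 - ((9 + 2*11)/(5 + 11))² + 49*((9 + 2*11)/(5 + 11)))) = √(-6/7 + (12056 - ((9 + 22)/16)² + 49*((9 + 22)/16))) = √(-6/7 + (12056 - ((1/16)*31)² + 49*((1/16)*31))) = √(-6/7 + (12056 - (31/16)² + 49*(31/16))) = √(-6/7 + (12056 - 1*961/256 + 1519/16)) = √(-6/7 + (12056 - 961/256 + 1519/16)) = √(-6/7 + 3109679/256) = √(21766217/1792) = √152363519/112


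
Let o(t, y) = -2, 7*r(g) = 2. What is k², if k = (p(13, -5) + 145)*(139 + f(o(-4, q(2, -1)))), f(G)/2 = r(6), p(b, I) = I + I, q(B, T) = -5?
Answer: 17396291025/49 ≈ 3.5503e+8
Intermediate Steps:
p(b, I) = 2*I
r(g) = 2/7 (r(g) = (⅐)*2 = 2/7)
f(G) = 4/7 (f(G) = 2*(2/7) = 4/7)
k = 131895/7 (k = (2*(-5) + 145)*(139 + 4/7) = (-10 + 145)*(977/7) = 135*(977/7) = 131895/7 ≈ 18842.)
k² = (131895/7)² = 17396291025/49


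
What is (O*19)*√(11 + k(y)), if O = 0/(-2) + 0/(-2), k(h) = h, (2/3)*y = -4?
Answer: 0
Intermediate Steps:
y = -6 (y = (3/2)*(-4) = -6)
O = 0 (O = 0*(-½) + 0*(-½) = 0 + 0 = 0)
(O*19)*√(11 + k(y)) = (0*19)*√(11 - 6) = 0*√5 = 0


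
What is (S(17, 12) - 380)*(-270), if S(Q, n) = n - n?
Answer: 102600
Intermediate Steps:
S(Q, n) = 0
(S(17, 12) - 380)*(-270) = (0 - 380)*(-270) = -380*(-270) = 102600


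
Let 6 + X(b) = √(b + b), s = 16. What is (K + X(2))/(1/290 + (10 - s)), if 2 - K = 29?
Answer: 8990/1739 ≈ 5.1696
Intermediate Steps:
K = -27 (K = 2 - 1*29 = 2 - 29 = -27)
X(b) = -6 + √2*√b (X(b) = -6 + √(b + b) = -6 + √(2*b) = -6 + √2*√b)
(K + X(2))/(1/290 + (10 - s)) = (-27 + (-6 + √2*√2))/(1/290 + (10 - 1*16)) = (-27 + (-6 + 2))/(1/290 + (10 - 16)) = (-27 - 4)/(1/290 - 6) = -31/(-1739/290) = -31*(-290/1739) = 8990/1739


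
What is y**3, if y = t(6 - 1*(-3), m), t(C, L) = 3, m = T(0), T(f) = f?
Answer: 27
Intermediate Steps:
m = 0
y = 3
y**3 = 3**3 = 27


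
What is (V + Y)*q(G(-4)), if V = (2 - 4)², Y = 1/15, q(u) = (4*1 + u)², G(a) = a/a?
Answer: 305/3 ≈ 101.67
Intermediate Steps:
G(a) = 1
q(u) = (4 + u)²
Y = 1/15 ≈ 0.066667
V = 4 (V = (-2)² = 4)
(V + Y)*q(G(-4)) = (4 + 1/15)*(4 + 1)² = (61/15)*5² = (61/15)*25 = 305/3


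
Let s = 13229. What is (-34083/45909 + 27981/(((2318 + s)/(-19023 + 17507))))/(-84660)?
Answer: 43287839057/1342796442204 ≈ 0.032237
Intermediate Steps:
(-34083/45909 + 27981/(((2318 + s)/(-19023 + 17507))))/(-84660) = (-34083/45909 + 27981/(((2318 + 13229)/(-19023 + 17507))))/(-84660) = (-34083*1/45909 + 27981/((15547/(-1516))))*(-1/84660) = (-3787/5101 + 27981/((15547*(-1/1516))))*(-1/84660) = (-3787/5101 + 27981/(-15547/1516))*(-1/84660) = (-3787/5101 + 27981*(-1516/15547))*(-1/84660) = (-3787/5101 - 42419196/15547)*(-1/84660) = -216439195285/79305247*(-1/84660) = 43287839057/1342796442204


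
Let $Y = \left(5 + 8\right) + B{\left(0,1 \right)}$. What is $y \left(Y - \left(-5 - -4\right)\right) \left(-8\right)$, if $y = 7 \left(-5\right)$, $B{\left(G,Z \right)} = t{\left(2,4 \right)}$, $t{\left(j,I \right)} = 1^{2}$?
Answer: $4200$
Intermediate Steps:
$t{\left(j,I \right)} = 1$
$B{\left(G,Z \right)} = 1$
$Y = 14$ ($Y = \left(5 + 8\right) + 1 = 13 + 1 = 14$)
$y = -35$
$y \left(Y - \left(-5 - -4\right)\right) \left(-8\right) = - 35 \left(14 - \left(-5 - -4\right)\right) \left(-8\right) = - 35 \left(14 - \left(-5 + 4\right)\right) \left(-8\right) = - 35 \left(14 - -1\right) \left(-8\right) = - 35 \left(14 + 1\right) \left(-8\right) = \left(-35\right) 15 \left(-8\right) = \left(-525\right) \left(-8\right) = 4200$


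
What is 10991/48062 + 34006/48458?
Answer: 1083499125/1164494198 ≈ 0.93045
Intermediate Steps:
10991/48062 + 34006/48458 = 10991*(1/48062) + 34006*(1/48458) = 10991/48062 + 17003/24229 = 1083499125/1164494198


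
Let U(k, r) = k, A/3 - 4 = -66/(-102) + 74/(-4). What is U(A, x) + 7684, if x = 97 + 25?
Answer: 259843/34 ≈ 7642.4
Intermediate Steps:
x = 122
A = -1413/34 (A = 12 + 3*(-66/(-102) + 74/(-4)) = 12 + 3*(-66*(-1/102) + 74*(-¼)) = 12 + 3*(11/17 - 37/2) = 12 + 3*(-607/34) = 12 - 1821/34 = -1413/34 ≈ -41.559)
U(A, x) + 7684 = -1413/34 + 7684 = 259843/34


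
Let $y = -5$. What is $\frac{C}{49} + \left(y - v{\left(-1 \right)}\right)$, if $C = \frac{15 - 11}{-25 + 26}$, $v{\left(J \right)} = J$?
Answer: $- \frac{192}{49} \approx -3.9184$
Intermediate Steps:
$C = 4$ ($C = \frac{4}{1} = 4 \cdot 1 = 4$)
$\frac{C}{49} + \left(y - v{\left(-1 \right)}\right) = \frac{4}{49} - 4 = - \frac{192}{49}$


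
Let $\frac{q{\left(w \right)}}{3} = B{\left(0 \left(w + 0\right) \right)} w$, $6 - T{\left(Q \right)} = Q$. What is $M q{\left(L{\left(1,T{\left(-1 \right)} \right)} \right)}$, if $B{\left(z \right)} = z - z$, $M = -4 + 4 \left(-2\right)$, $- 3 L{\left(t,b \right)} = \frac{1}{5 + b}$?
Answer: $0$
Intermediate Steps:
$T{\left(Q \right)} = 6 - Q$
$L{\left(t,b \right)} = - \frac{1}{3 \left(5 + b\right)}$
$M = -12$ ($M = -4 - 8 = -12$)
$B{\left(z \right)} = 0$
$q{\left(w \right)} = 0$ ($q{\left(w \right)} = 3 \cdot 0 w = 3 \cdot 0 = 0$)
$M q{\left(L{\left(1,T{\left(-1 \right)} \right)} \right)} = \left(-12\right) 0 = 0$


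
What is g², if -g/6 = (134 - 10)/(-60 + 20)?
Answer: 8649/25 ≈ 345.96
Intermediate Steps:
g = 93/5 (g = -6*(134 - 10)/(-60 + 20) = -744/(-40) = -744*(-1)/40 = -6*(-31/10) = 93/5 ≈ 18.600)
g² = (93/5)² = 8649/25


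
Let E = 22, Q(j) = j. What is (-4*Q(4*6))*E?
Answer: -2112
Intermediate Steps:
(-4*Q(4*6))*E = -16*6*22 = -4*24*22 = -96*22 = -2112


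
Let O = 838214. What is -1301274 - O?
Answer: -2139488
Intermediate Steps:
-1301274 - O = -1301274 - 1*838214 = -1301274 - 838214 = -2139488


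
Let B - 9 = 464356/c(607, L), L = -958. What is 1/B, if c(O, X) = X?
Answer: -479/227867 ≈ -0.0021021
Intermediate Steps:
B = -227867/479 (B = 9 + 464356/(-958) = 9 + 464356*(-1/958) = 9 - 232178/479 = -227867/479 ≈ -475.71)
1/B = 1/(-227867/479) = -479/227867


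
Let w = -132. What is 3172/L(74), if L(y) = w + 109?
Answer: -3172/23 ≈ -137.91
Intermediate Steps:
L(y) = -23 (L(y) = -132 + 109 = -23)
3172/L(74) = 3172/(-23) = 3172*(-1/23) = -3172/23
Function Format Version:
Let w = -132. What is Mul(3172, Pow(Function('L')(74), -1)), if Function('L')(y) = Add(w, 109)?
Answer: Rational(-3172, 23) ≈ -137.91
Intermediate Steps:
Function('L')(y) = -23 (Function('L')(y) = Add(-132, 109) = -23)
Mul(3172, Pow(Function('L')(74), -1)) = Mul(3172, Pow(-23, -1)) = Mul(3172, Rational(-1, 23)) = Rational(-3172, 23)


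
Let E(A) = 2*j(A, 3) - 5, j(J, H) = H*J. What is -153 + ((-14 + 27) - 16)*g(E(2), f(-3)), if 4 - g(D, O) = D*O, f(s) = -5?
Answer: -270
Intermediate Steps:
E(A) = -5 + 6*A (E(A) = 2*(3*A) - 5 = 6*A - 5 = -5 + 6*A)
g(D, O) = 4 - D*O
-153 + ((-14 + 27) - 16)*g(E(2), f(-3)) = -153 + ((-14 + 27) - 16)*(4 - 1*(-5 + 6*2)*(-5)) = -153 + (13 - 16)*(4 - 1*(-5 + 12)*(-5)) = -153 - 3*(4 - 1*7*(-5)) = -153 - 3*(4 + 35) = -153 - 3*39 = -153 - 117 = -270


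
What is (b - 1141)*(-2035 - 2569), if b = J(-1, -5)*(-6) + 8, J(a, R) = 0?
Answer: 5216332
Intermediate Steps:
b = 8 (b = 0*(-6) + 8 = 0 + 8 = 8)
(b - 1141)*(-2035 - 2569) = (8 - 1141)*(-2035 - 2569) = -1133*(-4604) = 5216332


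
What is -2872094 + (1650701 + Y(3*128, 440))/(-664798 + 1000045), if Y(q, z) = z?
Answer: -962859246077/335247 ≈ -2.8721e+6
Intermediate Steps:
-2872094 + (1650701 + Y(3*128, 440))/(-664798 + 1000045) = -2872094 + (1650701 + 440)/(-664798 + 1000045) = -2872094 + 1651141/335247 = -962859246077/335247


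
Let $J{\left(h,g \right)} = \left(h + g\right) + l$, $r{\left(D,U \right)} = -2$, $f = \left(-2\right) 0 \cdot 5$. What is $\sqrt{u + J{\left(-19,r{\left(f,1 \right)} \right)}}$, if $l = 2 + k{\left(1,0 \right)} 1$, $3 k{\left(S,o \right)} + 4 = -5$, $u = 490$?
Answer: $6 \sqrt{13} \approx 21.633$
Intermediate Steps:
$k{\left(S,o \right)} = -3$ ($k{\left(S,o \right)} = - \frac{4}{3} + \frac{1}{3} \left(-5\right) = - \frac{4}{3} - \frac{5}{3} = -3$)
$f = 0$ ($f = 0 \cdot 5 = 0$)
$l = -1$ ($l = 2 - 3 = -1$)
$J{\left(h,g \right)} = -1 + g + h$ ($J{\left(h,g \right)} = \left(h + g\right) - 1 = \left(g + h\right) - 1 = -1 + g + h$)
$\sqrt{u + J{\left(-19,r{\left(f,1 \right)} \right)}} = \sqrt{490 - 22} = \sqrt{468} = 6 \sqrt{13}$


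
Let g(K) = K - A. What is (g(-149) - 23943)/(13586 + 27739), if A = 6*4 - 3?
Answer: -24113/41325 ≈ -0.58350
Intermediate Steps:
A = 21 (A = 24 - 3 = 21)
g(K) = -21 + K (g(K) = K - 1*21 = K - 21 = -21 + K)
(g(-149) - 23943)/(13586 + 27739) = ((-21 - 149) - 23943)/(13586 + 27739) = (-170 - 23943)/41325 = -24113*1/41325 = -24113/41325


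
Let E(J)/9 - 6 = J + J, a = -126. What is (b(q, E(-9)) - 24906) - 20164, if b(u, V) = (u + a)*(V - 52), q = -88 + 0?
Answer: -10830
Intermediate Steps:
q = -88
E(J) = 54 + 18*J (E(J) = 54 + 9*(J + J) = 54 + 9*(2*J) = 54 + 18*J)
b(u, V) = (-126 + u)*(-52 + V) (b(u, V) = (u - 126)*(V - 52) = (-126 + u)*(-52 + V))
(b(q, E(-9)) - 24906) - 20164 = ((6552 - 126*(54 + 18*(-9)) - 52*(-88) + (54 + 18*(-9))*(-88)) - 24906) - 20164 = ((6552 - 126*(54 - 162) + 4576 + (54 - 162)*(-88)) - 24906) - 20164 = ((6552 - 126*(-108) + 4576 - 108*(-88)) - 24906) - 20164 = ((6552 + 13608 + 4576 + 9504) - 24906) - 20164 = (34240 - 24906) - 20164 = 9334 - 20164 = -10830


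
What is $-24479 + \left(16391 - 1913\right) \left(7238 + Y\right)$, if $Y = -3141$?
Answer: $59291887$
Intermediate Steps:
$-24479 + \left(16391 - 1913\right) \left(7238 + Y\right) = -24479 + \left(16391 - 1913\right) \left(7238 - 3141\right) = -24479 + 14478 \cdot 4097 = -24479 + 59316366 = 59291887$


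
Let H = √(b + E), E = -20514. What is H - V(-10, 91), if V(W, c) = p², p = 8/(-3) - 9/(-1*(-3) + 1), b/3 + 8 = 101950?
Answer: -3481/144 + 8*√4458 ≈ 509.97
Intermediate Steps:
b = 305826 (b = -24 + 3*101950 = -24 + 305850 = 305826)
H = 8*√4458 (H = √(305826 - 20514) = √285312 = 8*√4458 ≈ 534.15)
p = -59/12 (p = 8*(-⅓) - 9/(3 + 1) = -8/3 - 9/4 = -59/12 ≈ -4.9167)
V(W, c) = 3481/144 (V(W, c) = (-59/12)² = 3481/144)
H - V(-10, 91) = 8*√4458 - 1*3481/144 = 8*√4458 - 3481/144 = -3481/144 + 8*√4458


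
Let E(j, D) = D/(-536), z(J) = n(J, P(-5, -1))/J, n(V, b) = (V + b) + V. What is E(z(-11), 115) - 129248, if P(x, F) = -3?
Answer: -69277043/536 ≈ -1.2925e+5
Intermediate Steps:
n(V, b) = b + 2*V
z(J) = (-3 + 2*J)/J
E(j, D) = -D/536 (E(j, D) = D*(-1/536) = -D/536)
E(z(-11), 115) - 129248 = -1/536*115 - 129248 = -115/536 - 129248 = -69277043/536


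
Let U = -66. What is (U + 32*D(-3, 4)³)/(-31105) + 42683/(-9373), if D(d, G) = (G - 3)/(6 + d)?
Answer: -7166054911/1574354691 ≈ -4.5517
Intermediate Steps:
D(d, G) = (-3 + G)/(6 + d)
(U + 32*D(-3, 4)³)/(-31105) + 42683/(-9373) = (-66 + 32*((-3 + 4)/(6 - 3))³)/(-31105) + 42683/(-9373) = (-66 + 32*(1/3)³)*(-1/31105) + 42683*(-1/9373) = (-66 + 32*((⅓)*1)³)*(-1/31105) - 42683/9373 = (-66 + 32*(⅓)³)*(-1/31105) - 42683/9373 = (-66 + 32*(1/27))*(-1/31105) - 42683/9373 = (-66 + 32/27)*(-1/31105) - 42683/9373 = -1750/27*(-1/31105) - 42683/9373 = 350/167967 - 42683/9373 = -7166054911/1574354691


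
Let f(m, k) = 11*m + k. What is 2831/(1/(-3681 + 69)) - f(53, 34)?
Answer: -10226189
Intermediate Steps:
f(m, k) = k + 11*m
2831/(1/(-3681 + 69)) - f(53, 34) = 2831/(1/(-3681 + 69)) - (34 + 11*53) = 2831/(1/(-3612)) - (34 + 583) = 2831/(-1/3612) - 1*617 = 2831*(-3612) - 617 = -10225572 - 617 = -10226189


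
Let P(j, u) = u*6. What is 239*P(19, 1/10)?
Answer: 717/5 ≈ 143.40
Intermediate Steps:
P(j, u) = 6*u
239*P(19, 1/10) = 239*(6/10) = 239*(6*(⅒)) = 239*(⅗) = 717/5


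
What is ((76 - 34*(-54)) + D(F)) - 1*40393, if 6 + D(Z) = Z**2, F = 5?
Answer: -38462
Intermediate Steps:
D(Z) = -6 + Z**2
((76 - 34*(-54)) + D(F)) - 1*40393 = ((76 - 34*(-54)) + (-6 + 5**2)) - 1*40393 = ((76 + 1836) + (-6 + 25)) - 40393 = (1912 + 19) - 40393 = 1931 - 40393 = -38462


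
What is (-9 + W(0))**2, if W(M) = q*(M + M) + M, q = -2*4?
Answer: 81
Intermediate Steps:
q = -8
W(M) = -15*M (W(M) = -8*(M + M) + M = -16*M + M = -15*M)
(-9 + W(0))**2 = (-9 - 15*0)**2 = (-9 + 0)**2 = (-9)**2 = 81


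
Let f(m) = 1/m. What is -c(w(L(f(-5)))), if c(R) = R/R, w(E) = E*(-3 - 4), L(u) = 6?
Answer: -1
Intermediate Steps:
f(m) = 1/m
w(E) = -7*E (w(E) = E*(-7) = -7*E)
c(R) = 1
-c(w(L(f(-5)))) = -1*1 = -1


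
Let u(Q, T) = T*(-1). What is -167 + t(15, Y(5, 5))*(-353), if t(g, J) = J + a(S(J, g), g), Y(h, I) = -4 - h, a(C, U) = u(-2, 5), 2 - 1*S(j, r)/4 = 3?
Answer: 4775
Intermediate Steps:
u(Q, T) = -T
S(j, r) = -4 (S(j, r) = 8 - 4*3 = 8 - 12 = -4)
a(C, U) = -5 (a(C, U) = -1*5 = -5)
t(g, J) = -5 + J (t(g, J) = J - 5 = -5 + J)
-167 + t(15, Y(5, 5))*(-353) = -167 + (-5 + (-4 - 1*5))*(-353) = -167 + (-5 + (-4 - 5))*(-353) = -167 + (-5 - 9)*(-353) = -167 - 14*(-353) = -167 + 4942 = 4775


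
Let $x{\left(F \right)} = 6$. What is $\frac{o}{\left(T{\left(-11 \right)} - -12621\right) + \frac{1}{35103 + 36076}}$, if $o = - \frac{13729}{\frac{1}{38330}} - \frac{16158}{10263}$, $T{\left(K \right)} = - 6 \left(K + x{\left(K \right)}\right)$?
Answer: $- \frac{64069699396786362}{1540280499065} \approx -41596.0$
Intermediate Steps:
$T{\left(K \right)} = -36 - 6 K$ ($T{\left(K \right)} = - 6 \left(K + 6\right) = - 6 \left(6 + K\right) = -36 - 6 K$)
$o = - \frac{1800241627356}{3421}$ ($o = - 13729 \frac{1}{\frac{1}{38330}} - \frac{5386}{3421} = \left(-13729\right) 38330 - \frac{5386}{3421} = -526232570 - \frac{5386}{3421} = - \frac{1800241627356}{3421} \approx -5.2623 \cdot 10^{8}$)
$\frac{o}{\left(T{\left(-11 \right)} - -12621\right) + \frac{1}{35103 + 36076}} = - \frac{1800241627356}{3421 \left(\left(\left(-36 - -66\right) - -12621\right) + \frac{1}{35103 + 36076}\right)} = - \frac{1800241627356}{3421 \left(\left(\left(-36 + 66\right) + 12621\right) + \frac{1}{71179}\right)} = - \frac{1800241627356}{3421 \left(\left(30 + 12621\right) + \frac{1}{71179}\right)} = - \frac{1800241627356}{3421 \left(12651 + \frac{1}{71179}\right)} = - \frac{1800241627356}{3421 \cdot \frac{900485530}{71179}} = \left(- \frac{1800241627356}{3421}\right) \frac{71179}{900485530} = - \frac{64069699396786362}{1540280499065}$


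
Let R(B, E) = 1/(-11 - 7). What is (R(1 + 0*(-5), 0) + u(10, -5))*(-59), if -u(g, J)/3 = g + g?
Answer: 63779/18 ≈ 3543.3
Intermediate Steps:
R(B, E) = -1/18 (R(B, E) = 1/(-18) = -1/18)
u(g, J) = -6*g (u(g, J) = -3*(g + g) = -6*g)
(R(1 + 0*(-5), 0) + u(10, -5))*(-59) = (-1/18 - 6*10)*(-59) = (-1/18 - 60)*(-59) = -1081/18*(-59) = 63779/18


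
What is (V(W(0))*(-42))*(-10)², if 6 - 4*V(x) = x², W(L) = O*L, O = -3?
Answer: -6300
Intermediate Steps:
W(L) = -3*L
V(x) = 3/2 - x²/4
(V(W(0))*(-42))*(-10)² = ((3/2 - (-3*0)²/4)*(-42))*(-10)² = ((3/2 - ¼*0²)*(-42))*100 = ((3/2 - ¼*0)*(-42))*100 = ((3/2 + 0)*(-42))*100 = ((3/2)*(-42))*100 = -63*100 = -6300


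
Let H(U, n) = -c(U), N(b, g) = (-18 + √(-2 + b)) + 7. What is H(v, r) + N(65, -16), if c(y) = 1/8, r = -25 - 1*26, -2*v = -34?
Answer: -89/8 + 3*√7 ≈ -3.1877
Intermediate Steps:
v = 17 (v = -½*(-34) = 17)
r = -51 (r = -25 - 26 = -51)
c(y) = ⅛
N(b, g) = -11 + √(-2 + b)
H(U, n) = -⅛ (H(U, n) = -1*⅛ = -⅛)
H(v, r) + N(65, -16) = -⅛ + (-11 + √(-2 + 65)) = -⅛ + (-11 + √63) = -⅛ + (-11 + 3*√7) = -89/8 + 3*√7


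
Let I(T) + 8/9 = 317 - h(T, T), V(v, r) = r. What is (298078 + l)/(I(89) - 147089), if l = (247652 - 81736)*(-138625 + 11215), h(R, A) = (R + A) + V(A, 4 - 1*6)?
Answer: 95125767669/661270 ≈ 1.4385e+5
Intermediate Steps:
h(R, A) = -2 + A + R (h(R, A) = (R + A) + (4 - 1*6) = (A + R) + (4 - 6) = (A + R) - 2 = -2 + A + R)
l = -21139357560 (l = 165916*(-127410) = -21139357560)
I(T) = 2863/9 - 2*T (I(T) = -8/9 + (317 - (-2 + T + T)) = -8/9 + (317 - (-2 + 2*T)) = -8/9 + (317 + (2 - 2*T)) = -8/9 + (319 - 2*T) = 2863/9 - 2*T)
(298078 + l)/(I(89) - 147089) = (298078 - 21139357560)/((2863/9 - 2*89) - 147089) = -21139059482/((2863/9 - 178) - 147089) = -21139059482/(1261/9 - 147089) = -21139059482/(-1322540/9) = -21139059482*(-9/1322540) = 95125767669/661270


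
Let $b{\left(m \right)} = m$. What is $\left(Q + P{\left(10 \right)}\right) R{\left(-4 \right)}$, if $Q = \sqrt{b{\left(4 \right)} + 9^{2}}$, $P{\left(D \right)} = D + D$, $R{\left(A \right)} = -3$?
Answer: $-60 - 3 \sqrt{85} \approx -87.659$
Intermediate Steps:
$P{\left(D \right)} = 2 D$
$Q = \sqrt{85}$ ($Q = \sqrt{4 + 9^{2}} = \sqrt{4 + 81} = \sqrt{85} \approx 9.2195$)
$\left(Q + P{\left(10 \right)}\right) R{\left(-4 \right)} = \left(\sqrt{85} + 2 \cdot 10\right) \left(-3\right) = \left(\sqrt{85} + 20\right) \left(-3\right) = \left(20 + \sqrt{85}\right) \left(-3\right) = -60 - 3 \sqrt{85}$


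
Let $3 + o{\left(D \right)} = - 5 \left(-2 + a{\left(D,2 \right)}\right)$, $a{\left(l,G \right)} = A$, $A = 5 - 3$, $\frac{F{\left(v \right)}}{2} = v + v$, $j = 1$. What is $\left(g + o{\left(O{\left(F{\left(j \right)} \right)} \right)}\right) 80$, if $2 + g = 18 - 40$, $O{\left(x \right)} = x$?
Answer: $-2160$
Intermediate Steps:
$F{\left(v \right)} = 4 v$ ($F{\left(v \right)} = 2 \left(v + v\right) = 2 \cdot 2 v = 4 v$)
$A = 2$
$a{\left(l,G \right)} = 2$
$o{\left(D \right)} = -3$ ($o{\left(D \right)} = -3 - 5 \left(-2 + 2\right) = -3 - 0 = -3 + 0 = -3$)
$g = -24$ ($g = -2 + \left(18 - 40\right) = -2 - 22 = -24$)
$\left(g + o{\left(O{\left(F{\left(j \right)} \right)} \right)}\right) 80 = \left(-24 - 3\right) 80 = \left(-27\right) 80 = -2160$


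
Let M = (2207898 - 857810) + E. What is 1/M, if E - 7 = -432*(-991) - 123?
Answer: 1/1778084 ≈ 5.6240e-7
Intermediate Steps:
E = 427996 (E = 7 + (-432*(-991) - 123) = 7 + (428112 - 123) = 7 + 427989 = 427996)
M = 1778084 (M = (2207898 - 857810) + 427996 = 1350088 + 427996 = 1778084)
1/M = 1/1778084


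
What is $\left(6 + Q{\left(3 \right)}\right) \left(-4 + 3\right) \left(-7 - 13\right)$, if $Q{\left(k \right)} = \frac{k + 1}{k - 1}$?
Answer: $160$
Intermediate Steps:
$Q{\left(k \right)} = \frac{1 + k}{-1 + k}$
$\left(6 + Q{\left(3 \right)}\right) \left(-4 + 3\right) \left(-7 - 13\right) = \left(6 + \frac{1 + 3}{-1 + 3}\right) \left(-4 + 3\right) \left(-7 - 13\right) = \left(6 + \frac{1}{2} \cdot 4\right) \left(-1\right) \left(-20\right) = \left(6 + 2\right) \left(-1\right) \left(-20\right) = 8 \left(-1\right) \left(-20\right) = \left(-8\right) \left(-20\right) = 160$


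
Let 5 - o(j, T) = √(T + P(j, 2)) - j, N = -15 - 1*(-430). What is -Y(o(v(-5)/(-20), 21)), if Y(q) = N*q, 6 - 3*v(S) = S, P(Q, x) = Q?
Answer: -23987/12 + 83*√18735/6 ≈ -105.47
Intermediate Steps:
v(S) = 2 - S/3
N = 415 (N = -15 + 430 = 415)
o(j, T) = 5 + j - √(T + j) (o(j, T) = 5 - (√(T + j) - j) = 5 + (j - √(T + j)) = 5 + j - √(T + j))
Y(q) = 415*q
-Y(o(v(-5)/(-20), 21)) = -415*(5 + (2 - ⅓*(-5))/(-20) - √(21 + (2 - ⅓*(-5))/(-20))) = -415*(5 + (2 + 5/3)*(-1/20) - √(21 + (2 + 5/3)*(-1/20))) = -415*(5 + (11/3)*(-1/20) - √(21 + (11/3)*(-1/20))) = -415*(5 - 11/60 - √(21 - 11/60)) = -415*(5 - 11/60 - √(1249/60)) = -415*(5 - 11/60 - √18735/30) = -415*(289/60 - √18735/30) = -(23987/12 - 83*√18735/6) = -23987/12 + 83*√18735/6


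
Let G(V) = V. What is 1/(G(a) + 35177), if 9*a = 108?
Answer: 1/35189 ≈ 2.8418e-5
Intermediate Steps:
a = 12 (a = (1/9)*108 = 12)
1/(G(a) + 35177) = 1/(12 + 35177) = 1/35189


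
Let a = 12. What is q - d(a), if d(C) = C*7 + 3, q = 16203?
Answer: 16116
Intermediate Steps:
d(C) = 3 + 7*C (d(C) = 7*C + 3 = 3 + 7*C)
q - d(a) = 16203 - (3 + 7*12) = 16203 - (3 + 84) = 16203 - 1*87 = 16203 - 87 = 16116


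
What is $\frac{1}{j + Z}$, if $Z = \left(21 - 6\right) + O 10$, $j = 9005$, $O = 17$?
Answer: $\frac{1}{9190} \approx 0.00010881$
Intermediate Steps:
$Z = 185$ ($Z = \left(21 - 6\right) + 17 \cdot 10 = 15 + 170 = 185$)
$\frac{1}{j + Z} = \frac{1}{9005 + 185} = \frac{1}{9190}$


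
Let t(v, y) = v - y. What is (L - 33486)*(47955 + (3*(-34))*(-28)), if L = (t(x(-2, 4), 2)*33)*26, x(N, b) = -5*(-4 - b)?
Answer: -44815302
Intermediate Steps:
x(N, b) = 20 + 5*b
L = 32604 (L = (((20 + 5*4) - 1*2)*33)*26 = (((20 + 20) - 2)*33)*26 = ((40 - 2)*33)*26 = (38*33)*26 = 1254*26 = 32604)
(L - 33486)*(47955 + (3*(-34))*(-28)) = (32604 - 33486)*(47955 + (3*(-34))*(-28)) = -882*(47955 - 102*(-28)) = -882*(47955 + 2856) = -882*50811 = -44815302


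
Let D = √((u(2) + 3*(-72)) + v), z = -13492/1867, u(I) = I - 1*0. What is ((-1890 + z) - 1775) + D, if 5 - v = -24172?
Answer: -6856047/1867 + √23963 ≈ -3517.4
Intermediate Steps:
u(I) = I (u(I) = I + 0 = I)
z = -13492/1867 (z = -13492*1/1867 = -13492/1867 ≈ -7.2266)
v = 24177 (v = 5 - 1*(-24172) = 5 + 24172 = 24177)
D = √23963 (D = √((2 + 3*(-72)) + 24177) = √((2 - 216) + 24177) = √(-214 + 24177) = √23963 ≈ 154.80)
((-1890 + z) - 1775) + D = ((-1890 - 13492/1867) - 1775) + √23963 = (-3542122/1867 - 1775) + √23963 = -6856047/1867 + √23963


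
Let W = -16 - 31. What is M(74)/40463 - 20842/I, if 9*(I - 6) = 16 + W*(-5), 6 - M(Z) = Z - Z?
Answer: -7589966784/12341215 ≈ -615.01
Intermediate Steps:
M(Z) = 6 (M(Z) = 6 - (Z - Z) = 6 - 1*0 = 6 + 0 = 6)
W = -47
I = 305/9 (I = 6 + (16 - 47*(-5))/9 = 6 + (16 + 235)/9 = 6 + (⅑)*251 = 6 + 251/9 = 305/9 ≈ 33.889)
M(74)/40463 - 20842/I = 6/40463 - 20842/305/9 = 6*(1/40463) - 20842*9/305 = 6/40463 - 187578/305 = -7589966784/12341215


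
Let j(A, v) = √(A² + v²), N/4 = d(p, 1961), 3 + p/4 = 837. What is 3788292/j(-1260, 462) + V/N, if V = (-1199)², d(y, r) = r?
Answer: 1437601/7844 + 631382*√1021/7147 ≈ 3006.1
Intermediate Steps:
p = 3336 (p = -12 + 4*837 = -12 + 3348 = 3336)
V = 1437601
N = 7844 (N = 4*1961 = 7844)
3788292/j(-1260, 462) + V/N = 3788292/(√((-1260)² + 462²)) + 1437601/7844 = 3788292/(√(1587600 + 213444)) + 1437601*(1/7844) = 3788292/(√1801044) + 1437601/7844 = 3788292/((42*√1021)) + 1437601/7844 = 3788292*(√1021/42882) + 1437601/7844 = 631382*√1021/7147 + 1437601/7844 = 1437601/7844 + 631382*√1021/7147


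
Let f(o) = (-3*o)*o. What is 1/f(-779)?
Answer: -1/1820523 ≈ -5.4929e-7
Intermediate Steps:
f(o) = -3*o²
1/f(-779) = 1/(-3*(-779)²) = 1/(-3*606841) = 1/(-1820523) = -1/1820523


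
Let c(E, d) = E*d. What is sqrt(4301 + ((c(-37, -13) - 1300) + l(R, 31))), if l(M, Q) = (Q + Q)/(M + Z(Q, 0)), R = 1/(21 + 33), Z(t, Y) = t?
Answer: sqrt(390991766)/335 ≈ 59.025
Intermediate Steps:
R = 1/54 ≈ 0.018519
l(M, Q) = 2*Q/(M + Q) (l(M, Q) = (Q + Q)/(M + Q) = (2*Q)/(M + Q) = 2*Q/(M + Q))
sqrt(4301 + ((c(-37, -13) - 1300) + l(R, 31))) = sqrt(4301 + ((-37*(-13) - 1300) + 2*31/(1/54 + 31))) = sqrt(4301 + ((481 - 1300) + 2*31/(1675/54))) = sqrt(4301 + (-819 + 2*31*(54/1675))) = sqrt(4301 + (-819 + 3348/1675)) = sqrt(4301 - 1368477/1675) = sqrt(5835698/1675) = sqrt(390991766)/335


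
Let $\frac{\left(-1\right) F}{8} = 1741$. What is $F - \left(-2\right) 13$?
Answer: $-13902$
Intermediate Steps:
$F = -13928$ ($F = \left(-8\right) 1741 = -13928$)
$F - \left(-2\right) 13 = -13928 - \left(-2\right) 13 = -13928 - -26 = -13928 + 26 = -13902$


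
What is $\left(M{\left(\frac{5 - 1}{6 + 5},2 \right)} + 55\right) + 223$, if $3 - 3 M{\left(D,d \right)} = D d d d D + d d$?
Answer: $\frac{33555}{121} \approx 277.31$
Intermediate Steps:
$M{\left(D,d \right)} = 1 - \frac{d^{2}}{3} - \frac{D^{2} d^{3}}{3}$ ($M{\left(D,d \right)} = 1 - \frac{D d d d D + d d}{3} = 1 - \frac{D d^{2} d D + d^{2}}{3} = 1 - \frac{D d^{3} D + d^{2}}{3} = 1 - \frac{D^{2} d^{3} + d^{2}}{3} = 1 - \frac{d^{2} + D^{2} d^{3}}{3} = 1 - \left(\frac{d^{2}}{3} + \frac{D^{2} d^{3}}{3}\right) = 1 - \frac{d^{2}}{3} - \frac{D^{2} d^{3}}{3}$)
$\left(M{\left(\frac{5 - 1}{6 + 5},2 \right)} + 55\right) + 223 = \left(\left(1 - \frac{2^{2}}{3} - \frac{\left(\frac{5 - 1}{6 + 5}\right)^{2} \cdot 2^{3}}{3}\right) + 55\right) + 223 = \left(\left(1 - \frac{4}{3} - \frac{1}{3} \left(\frac{4}{11}\right)^{2} \cdot 8\right) + 55\right) + 223 = \left(\left(1 - \frac{4}{3} - \frac{16}{363} \cdot 8\right) + 55\right) + 223 = \left(\left(1 - \frac{4}{3} - \frac{128}{363}\right) + 55\right) + 223 = \left(- \frac{83}{121} + 55\right) + 223 = \frac{6572}{121} + 223 = \frac{33555}{121}$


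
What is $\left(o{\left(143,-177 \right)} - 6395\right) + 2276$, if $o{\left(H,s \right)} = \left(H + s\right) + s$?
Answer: $-4330$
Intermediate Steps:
$o{\left(H,s \right)} = H + 2 s$
$\left(o{\left(143,-177 \right)} - 6395\right) + 2276 = \left(\left(143 + 2 \left(-177\right)\right) - 6395\right) + 2276 = \left(\left(143 - 354\right) - 6395\right) + 2276 = \left(-211 - 6395\right) + 2276 = -6606 + 2276 = -4330$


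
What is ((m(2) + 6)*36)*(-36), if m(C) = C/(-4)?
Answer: -7128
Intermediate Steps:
m(C) = -C/4 (m(C) = C*(-¼) = -C/4)
((m(2) + 6)*36)*(-36) = ((-¼*2 + 6)*36)*(-36) = ((-½ + 6)*36)*(-36) = ((11/2)*36)*(-36) = 198*(-36) = -7128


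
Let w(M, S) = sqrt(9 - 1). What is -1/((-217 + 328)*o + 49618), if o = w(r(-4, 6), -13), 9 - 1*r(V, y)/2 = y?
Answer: -24809/1230923678 + 111*sqrt(2)/1230923678 ≈ -2.0027e-5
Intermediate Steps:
r(V, y) = 18 - 2*y
w(M, S) = 2*sqrt(2) (w(M, S) = sqrt(8) = 2*sqrt(2))
o = 2*sqrt(2) ≈ 2.8284
-1/((-217 + 328)*o + 49618) = -1/((-217 + 328)*(2*sqrt(2)) + 49618) = -1/(111*(2*sqrt(2)) + 49618) = -1/(222*sqrt(2) + 49618) = -1/(49618 + 222*sqrt(2))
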